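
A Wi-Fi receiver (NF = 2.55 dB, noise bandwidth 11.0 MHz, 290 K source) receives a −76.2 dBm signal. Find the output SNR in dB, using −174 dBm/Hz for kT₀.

Noise floor: N = −174 + 10 log₁₀(B) + NF
10 log₁₀(1.10×10⁷) = 70.41 dB
N = −174 + 70.41 + 2.55 = −101.04 dBm
SNR = P_sig − N = −76.2 − (−101.04) = 24.84 dB → 24.8 dB

24.8 dB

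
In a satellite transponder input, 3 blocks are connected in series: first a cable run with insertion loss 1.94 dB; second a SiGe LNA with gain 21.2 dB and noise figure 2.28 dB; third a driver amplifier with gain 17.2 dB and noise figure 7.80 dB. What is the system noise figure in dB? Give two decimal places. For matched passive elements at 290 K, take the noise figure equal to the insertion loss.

4.32 dB

Convert to linear (a loss of L dB is a gain of −L dB): F_i = 10^(NF_i/10), G_i = 10^(G_i,dB/10)
  Stage 1: F_1 = 10^(1.94/10) = 1.563, G_1 = 10^(−1.94/10) = 0.6397
  Stage 2: F_2 = 10^(2.28/10) = 1.690, G_2 = 10^(21.2/10) = 131.8
  Stage 3: F_3 = 10^(7.80/10) = 6.026, G_3 = 10^(17.2/10) = 52.48
Friis cascade:
  F = 1.563 + (1.690 − 1)/0.6397 + (6.026 − 1)/84.33 = 2.702
NF = 10 log₁₀(2.702) = 4.32 dB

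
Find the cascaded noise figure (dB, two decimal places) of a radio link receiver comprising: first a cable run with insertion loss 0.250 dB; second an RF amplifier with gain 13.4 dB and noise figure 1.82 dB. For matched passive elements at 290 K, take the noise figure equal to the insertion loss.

Convert to linear (a loss of L dB is a gain of −L dB): F_i = 10^(NF_i/10), G_i = 10^(G_i,dB/10)
  Stage 1: F_1 = 10^(0.250/10) = 1.059, G_1 = 10^(−0.250/10) = 0.9441
  Stage 2: F_2 = 10^(1.82/10) = 1.521, G_2 = 10^(13.4/10) = 21.88
Friis cascade:
  F = 1.059 + (1.521 − 1)/0.9441 = 1.611
NF = 10 log₁₀(1.611) = 2.07 dB

2.07 dB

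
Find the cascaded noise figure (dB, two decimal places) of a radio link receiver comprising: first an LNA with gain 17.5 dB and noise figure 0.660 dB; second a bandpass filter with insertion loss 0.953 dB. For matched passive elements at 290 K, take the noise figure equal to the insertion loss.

0.68 dB

Convert to linear (a loss of L dB is a gain of −L dB): F_i = 10^(NF_i/10), G_i = 10^(G_i,dB/10)
  Stage 1: F_1 = 10^(0.660/10) = 1.164, G_1 = 10^(17.5/10) = 56.23
  Stage 2: F_2 = 10^(0.953/10) = 1.245, G_2 = 10^(−0.953/10) = 0.8030
Friis cascade:
  F = 1.164 + (1.245 − 1)/56.23 = 1.168
NF = 10 log₁₀(1.168) = 0.68 dB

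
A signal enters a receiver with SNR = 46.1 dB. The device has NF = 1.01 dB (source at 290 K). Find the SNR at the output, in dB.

By definition F = SNR_in/SNR_out, so in dB: SNR_out = SNR_in − NF
SNR_out = 46.1 − 1.01 = 45.09 dB

45.09 dB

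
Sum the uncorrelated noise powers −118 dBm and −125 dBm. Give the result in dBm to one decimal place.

Convert to linear, add, convert back:
P₁ = 1.58×10⁻¹⁵ W, P₂ = 3.16×10⁻¹⁶ W
P_tot = 1.90×10⁻¹⁵ W → 10 log₁₀(P_tot / 10⁻³) = −117.2 dBm

−117.2 dBm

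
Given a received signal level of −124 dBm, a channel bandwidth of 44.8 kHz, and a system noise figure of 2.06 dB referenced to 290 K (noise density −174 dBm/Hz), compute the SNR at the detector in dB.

Noise floor: N = −174 + 10 log₁₀(B) + NF
10 log₁₀(4.48×10⁴) = 46.51 dB
N = −174 + 46.51 + 2.06 = −125.43 dBm
SNR = P_sig − N = −124 − (−125.43) = 1.43 dB → 1.4 dB

1.4 dB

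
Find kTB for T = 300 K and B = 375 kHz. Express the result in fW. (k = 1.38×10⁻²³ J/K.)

1.55 fW

P_n = kTB = 1.38×10⁻²³ × 300 × 3.75×10⁵ = 1.55×10⁻¹⁵ W = 1.55 fW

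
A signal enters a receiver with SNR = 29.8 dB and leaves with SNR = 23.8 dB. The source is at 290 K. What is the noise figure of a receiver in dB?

6.0 dB

NF (dB) = SNR_in(dB) − SNR_out(dB) when the source is at T₀
NF = 29.8 − 23.8 = 6.0 dB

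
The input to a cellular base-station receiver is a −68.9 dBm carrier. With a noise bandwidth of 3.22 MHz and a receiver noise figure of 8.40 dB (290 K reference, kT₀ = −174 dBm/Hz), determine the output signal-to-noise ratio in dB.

31.6 dB

Noise floor: N = −174 + 10 log₁₀(B) + NF
10 log₁₀(3.22×10⁶) = 65.08 dB
N = −174 + 65.08 + 8.40 = −100.52 dBm
SNR = P_sig − N = −68.9 − (−100.52) = 31.62 dB → 31.6 dB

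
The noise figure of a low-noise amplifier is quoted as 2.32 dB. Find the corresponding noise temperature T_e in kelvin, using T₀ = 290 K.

205 K

F = 10^(2.32/10) = 1.70608
T_e = (F − 1)·T₀ = (1.70608 − 1) × 290 = 205 K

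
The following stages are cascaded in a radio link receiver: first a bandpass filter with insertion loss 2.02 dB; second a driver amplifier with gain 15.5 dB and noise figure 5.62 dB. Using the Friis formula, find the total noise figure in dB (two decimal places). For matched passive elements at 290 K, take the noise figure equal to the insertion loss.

Convert to linear (a loss of L dB is a gain of −L dB): F_i = 10^(NF_i/10), G_i = 10^(G_i,dB/10)
  Stage 1: F_1 = 10^(2.02/10) = 1.592, G_1 = 10^(−2.02/10) = 0.6281
  Stage 2: F_2 = 10^(5.62/10) = 3.648, G_2 = 10^(15.5/10) = 35.48
Friis cascade:
  F = 1.592 + (3.648 − 1)/0.6281 = 5.808
NF = 10 log₁₀(5.808) = 7.64 dB

7.64 dB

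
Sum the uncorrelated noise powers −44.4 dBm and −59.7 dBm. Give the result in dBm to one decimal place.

Convert to linear, add, convert back:
P₁ = 3.63×10⁻⁸ W, P₂ = 1.07×10⁻⁹ W
P_tot = 3.74×10⁻⁸ W → 10 log₁₀(P_tot / 10⁻³) = −44.3 dBm

−44.3 dBm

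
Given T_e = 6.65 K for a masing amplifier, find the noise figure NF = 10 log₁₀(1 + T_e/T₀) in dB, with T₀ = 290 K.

0.098 dB

F = 1 + T_e/T₀ = 1 + 6.65/290 = 1.02293
NF = 10 log₁₀(1.02293) = 0.098 dB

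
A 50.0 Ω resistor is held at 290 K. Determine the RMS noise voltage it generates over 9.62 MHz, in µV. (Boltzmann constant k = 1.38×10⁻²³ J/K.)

2.77 µV

V_n = √(4kTRB)
4kTRB = 4 × 1.38×10⁻²³ × 290 × 5.00×10¹ × 9.62×10⁶ = 7.70×10⁻¹² V²
V_n = √(7.70×10⁻¹²) = 2.77×10⁻⁶ V = 2.77 µV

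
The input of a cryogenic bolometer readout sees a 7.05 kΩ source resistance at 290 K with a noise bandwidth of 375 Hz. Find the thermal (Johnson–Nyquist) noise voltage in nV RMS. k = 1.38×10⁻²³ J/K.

V_n = √(4kTRB)
4kTRB = 4 × 1.38×10⁻²³ × 290 × 7.05×10³ × 3.75×10² = 4.23×10⁻¹⁴ V²
V_n = √(4.23×10⁻¹⁴) = 2.06×10⁻⁷ V = 206 nV

206 nV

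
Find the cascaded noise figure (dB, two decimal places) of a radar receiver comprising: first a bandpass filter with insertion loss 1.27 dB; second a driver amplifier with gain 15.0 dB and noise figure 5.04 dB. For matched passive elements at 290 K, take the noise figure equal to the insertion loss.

Convert to linear (a loss of L dB is a gain of −L dB): F_i = 10^(NF_i/10), G_i = 10^(G_i,dB/10)
  Stage 1: F_1 = 10^(1.27/10) = 1.340, G_1 = 10^(−1.27/10) = 0.7464
  Stage 2: F_2 = 10^(5.04/10) = 3.192, G_2 = 10^(15.0/10) = 31.62
Friis cascade:
  F = 1.340 + (3.192 − 1)/0.7464 = 4.276
NF = 10 log₁₀(4.276) = 6.31 dB

6.31 dB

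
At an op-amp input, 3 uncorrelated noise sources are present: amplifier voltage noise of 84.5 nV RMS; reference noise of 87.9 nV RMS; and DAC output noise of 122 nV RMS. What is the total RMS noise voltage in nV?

172 nV

Uncorrelated sources add in power (mean-square): V_tot = √(ΣV_i²)
V_tot = √[(8.45×10⁻⁸)² + (8.79×10⁻⁸)² + (1.22×10⁻⁷)²] = 1.72×10⁻⁷ V = 172 nV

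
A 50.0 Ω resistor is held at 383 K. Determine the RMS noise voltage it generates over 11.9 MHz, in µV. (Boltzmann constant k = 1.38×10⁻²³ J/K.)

3.55 µV

V_n = √(4kTRB)
4kTRB = 4 × 1.38×10⁻²³ × 383 × 5.00×10¹ × 1.19×10⁷ = 1.26×10⁻¹¹ V²
V_n = √(1.26×10⁻¹¹) = 3.55×10⁻⁶ V = 3.55 µV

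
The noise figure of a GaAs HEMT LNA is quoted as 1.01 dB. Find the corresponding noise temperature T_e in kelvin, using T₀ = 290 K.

75.9 K

F = 10^(1.01/10) = 1.26183
T_e = (F − 1)·T₀ = (1.26183 − 1) × 290 = 75.9 K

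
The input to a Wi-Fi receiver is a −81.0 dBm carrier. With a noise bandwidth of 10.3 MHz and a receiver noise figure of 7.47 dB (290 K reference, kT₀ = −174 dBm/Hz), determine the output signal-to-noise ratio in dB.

Noise floor: N = −174 + 10 log₁₀(B) + NF
10 log₁₀(1.03×10⁷) = 70.13 dB
N = −174 + 70.13 + 7.47 = −96.40 dBm
SNR = P_sig − N = −81.0 − (−96.40) = 15.40 dB → 15.4 dB

15.4 dB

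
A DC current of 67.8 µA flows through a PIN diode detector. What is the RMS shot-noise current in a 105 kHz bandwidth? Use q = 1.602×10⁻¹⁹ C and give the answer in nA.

I_n = √(2qI·B)
2qI·B = 2 × 1.602×10⁻¹⁹ × 6.78×10⁻⁵ × 1.05×10⁵ = 2.28×10⁻¹⁸ A²
I_n = √(2.28×10⁻¹⁸) = 1.51×10⁻⁹ A = 1.51 nA

1.51 nA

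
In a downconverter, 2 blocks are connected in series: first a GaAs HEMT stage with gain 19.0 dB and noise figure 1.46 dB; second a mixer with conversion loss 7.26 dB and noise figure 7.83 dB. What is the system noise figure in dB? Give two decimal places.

Convert to linear (a loss of L dB is a gain of −L dB): F_i = 10^(NF_i/10), G_i = 10^(G_i,dB/10)
  Stage 1: F_1 = 10^(1.46/10) = 1.400, G_1 = 10^(19.0/10) = 79.43
  Stage 2: F_2 = 10^(7.83/10) = 6.067, G_2 = 10^(−7.26/10) = 0.1879
Friis cascade:
  F = 1.400 + (6.067 − 1)/79.43 = 1.463
NF = 10 log₁₀(1.463) = 1.65 dB

1.65 dB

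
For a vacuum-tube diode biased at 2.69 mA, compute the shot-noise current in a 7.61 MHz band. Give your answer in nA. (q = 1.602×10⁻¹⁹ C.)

81.0 nA

I_n = √(2qI·B)
2qI·B = 2 × 1.602×10⁻¹⁹ × 2.69×10⁻³ × 7.61×10⁶ = 6.56×10⁻¹⁵ A²
I_n = √(6.56×10⁻¹⁵) = 8.10×10⁻⁸ A = 81.0 nA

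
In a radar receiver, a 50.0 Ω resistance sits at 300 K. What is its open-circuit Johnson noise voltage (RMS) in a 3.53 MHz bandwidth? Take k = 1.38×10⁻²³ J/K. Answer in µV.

1.71 µV

V_n = √(4kTRB)
4kTRB = 4 × 1.38×10⁻²³ × 300 × 5.00×10¹ × 3.53×10⁶ = 2.92×10⁻¹² V²
V_n = √(2.92×10⁻¹²) = 1.71×10⁻⁶ V = 1.71 µV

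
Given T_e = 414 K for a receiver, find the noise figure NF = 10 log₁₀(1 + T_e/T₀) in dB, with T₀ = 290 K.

F = 1 + T_e/T₀ = 1 + 414/290 = 2.42759
NF = 10 log₁₀(2.42759) = 3.85 dB

3.85 dB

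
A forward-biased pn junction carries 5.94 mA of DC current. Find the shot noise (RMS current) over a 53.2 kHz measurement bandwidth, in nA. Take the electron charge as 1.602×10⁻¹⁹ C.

I_n = √(2qI·B)
2qI·B = 2 × 1.602×10⁻¹⁹ × 5.94×10⁻³ × 5.32×10⁴ = 1.01×10⁻¹⁶ A²
I_n = √(1.01×10⁻¹⁶) = 1.01×10⁻⁸ A = 10.1 nA

10.1 nA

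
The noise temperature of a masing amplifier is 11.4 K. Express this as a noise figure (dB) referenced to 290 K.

F = 1 + T_e/T₀ = 1 + 11.4/290 = 1.03931
NF = 10 log₁₀(1.03931) = 0.167 dB

0.167 dB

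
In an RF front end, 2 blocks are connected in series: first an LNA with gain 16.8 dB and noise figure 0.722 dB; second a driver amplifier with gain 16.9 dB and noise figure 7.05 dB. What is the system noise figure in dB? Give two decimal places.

1.02 dB

Convert to linear (a loss of L dB is a gain of −L dB): F_i = 10^(NF_i/10), G_i = 10^(G_i,dB/10)
  Stage 1: F_1 = 10^(0.722/10) = 1.181, G_1 = 10^(16.8/10) = 47.86
  Stage 2: F_2 = 10^(7.05/10) = 5.070, G_2 = 10^(16.9/10) = 48.98
Friis cascade:
  F = 1.181 + (5.070 − 1)/47.86 = 1.266
NF = 10 log₁₀(1.266) = 1.02 dB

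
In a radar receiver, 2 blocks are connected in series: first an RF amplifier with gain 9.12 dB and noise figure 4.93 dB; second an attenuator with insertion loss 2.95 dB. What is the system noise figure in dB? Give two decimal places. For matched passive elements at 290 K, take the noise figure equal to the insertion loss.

5.09 dB

Convert to linear (a loss of L dB is a gain of −L dB): F_i = 10^(NF_i/10), G_i = 10^(G_i,dB/10)
  Stage 1: F_1 = 10^(4.93/10) = 3.112, G_1 = 10^(9.12/10) = 8.166
  Stage 2: F_2 = 10^(2.95/10) = 1.972, G_2 = 10^(−2.95/10) = 0.5070
Friis cascade:
  F = 3.112 + (1.972 − 1)/8.166 = 3.231
NF = 10 log₁₀(3.231) = 5.09 dB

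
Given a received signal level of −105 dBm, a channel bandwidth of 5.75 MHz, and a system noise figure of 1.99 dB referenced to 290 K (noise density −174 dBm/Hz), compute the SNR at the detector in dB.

−0.6 dB

Noise floor: N = −174 + 10 log₁₀(B) + NF
10 log₁₀(5.75×10⁶) = 67.6 dB
N = −174 + 67.6 + 1.99 = −104.41 dBm
SNR = P_sig − N = −105 − (−104.41) = −0.59 dB → −0.6 dB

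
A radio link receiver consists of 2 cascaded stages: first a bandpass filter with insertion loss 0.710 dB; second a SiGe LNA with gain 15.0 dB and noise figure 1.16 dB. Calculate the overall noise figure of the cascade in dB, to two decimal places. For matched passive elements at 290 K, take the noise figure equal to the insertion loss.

1.87 dB

Convert to linear (a loss of L dB is a gain of −L dB): F_i = 10^(NF_i/10), G_i = 10^(G_i,dB/10)
  Stage 1: F_1 = 10^(0.710/10) = 1.178, G_1 = 10^(−0.710/10) = 0.8492
  Stage 2: F_2 = 10^(1.16/10) = 1.306, G_2 = 10^(15.0/10) = 31.62
Friis cascade:
  F = 1.178 + (1.306 − 1)/0.8492 = 1.538
NF = 10 log₁₀(1.538) = 1.87 dB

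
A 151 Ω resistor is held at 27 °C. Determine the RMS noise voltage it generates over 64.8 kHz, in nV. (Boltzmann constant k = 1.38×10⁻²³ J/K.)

403 nV

T = 27 °C + 273.15 = 300.15 K
V_n = √(4kTRB)
4kTRB = 4 × 1.38×10⁻²³ × 300.15 × 1.51×10² × 6.48×10⁴ = 1.62×10⁻¹³ V²
V_n = √(1.62×10⁻¹³) = 4.03×10⁻⁷ V = 403 nV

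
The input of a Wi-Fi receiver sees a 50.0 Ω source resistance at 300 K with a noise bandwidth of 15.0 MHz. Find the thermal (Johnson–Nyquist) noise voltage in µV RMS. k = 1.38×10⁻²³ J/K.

3.52 µV

V_n = √(4kTRB)
4kTRB = 4 × 1.38×10⁻²³ × 300 × 5.00×10¹ × 1.50×10⁷ = 1.24×10⁻¹¹ V²
V_n = √(1.24×10⁻¹¹) = 3.52×10⁻⁶ V = 3.52 µV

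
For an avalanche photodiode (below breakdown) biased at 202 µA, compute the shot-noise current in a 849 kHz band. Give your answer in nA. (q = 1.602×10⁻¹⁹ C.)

I_n = √(2qI·B)
2qI·B = 2 × 1.602×10⁻¹⁹ × 2.02×10⁻⁴ × 8.49×10⁵ = 5.49×10⁻¹⁷ A²
I_n = √(5.49×10⁻¹⁷) = 7.41×10⁻⁹ A = 7.41 nA

7.41 nA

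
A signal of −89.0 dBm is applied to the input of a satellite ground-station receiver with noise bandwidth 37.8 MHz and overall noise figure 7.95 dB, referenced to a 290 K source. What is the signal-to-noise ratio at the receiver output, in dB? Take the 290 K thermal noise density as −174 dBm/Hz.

Noise floor: N = −174 + 10 log₁₀(B) + NF
10 log₁₀(3.78×10⁷) = 75.77 dB
N = −174 + 75.77 + 7.95 = −90.28 dBm
SNR = P_sig − N = −89.0 − (−90.28) = 1.28 dB → 1.3 dB

1.3 dB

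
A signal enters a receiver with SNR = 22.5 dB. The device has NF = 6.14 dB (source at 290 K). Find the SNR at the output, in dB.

16.36 dB

By definition F = SNR_in/SNR_out, so in dB: SNR_out = SNR_in − NF
SNR_out = 22.5 − 6.14 = 16.36 dB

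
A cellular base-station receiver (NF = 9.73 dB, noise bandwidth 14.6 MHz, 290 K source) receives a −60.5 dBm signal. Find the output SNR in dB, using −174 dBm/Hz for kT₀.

32.1 dB

Noise floor: N = −174 + 10 log₁₀(B) + NF
10 log₁₀(1.46×10⁷) = 71.64 dB
N = −174 + 71.64 + 9.73 = −92.63 dBm
SNR = P_sig − N = −60.5 − (−92.63) = 32.13 dB → 32.1 dB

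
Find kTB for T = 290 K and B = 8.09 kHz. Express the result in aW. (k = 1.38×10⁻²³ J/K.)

P_n = kTB = 1.38×10⁻²³ × 290 × 8.09×10³ = 3.24×10⁻¹⁷ W = 32.4 aW

32.4 aW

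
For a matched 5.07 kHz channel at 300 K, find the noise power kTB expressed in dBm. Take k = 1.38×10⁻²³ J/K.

P_n = kTB = 1.38×10⁻²³ × 300 × 5.07×10³ = 2.10×10⁻¹⁷ W
In dBm: 10 log₁₀(2.10×10⁻¹⁷ / 10⁻³) = −136.8 dBm

−136.8 dBm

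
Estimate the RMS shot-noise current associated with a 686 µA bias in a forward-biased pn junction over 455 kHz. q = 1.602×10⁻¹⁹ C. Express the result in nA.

10.0 nA

I_n = √(2qI·B)
2qI·B = 2 × 1.602×10⁻¹⁹ × 6.86×10⁻⁴ × 4.55×10⁵ = 1.00×10⁻¹⁶ A²
I_n = √(1.00×10⁻¹⁶) = 1.00×10⁻⁸ A = 10.0 nA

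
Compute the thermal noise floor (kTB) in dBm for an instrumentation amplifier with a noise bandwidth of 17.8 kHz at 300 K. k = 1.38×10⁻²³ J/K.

−131.3 dBm

P_n = kTB = 1.38×10⁻²³ × 300 × 1.78×10⁴ = 7.37×10⁻¹⁷ W
In dBm: 10 log₁₀(7.37×10⁻¹⁷ / 10⁻³) = −131.3 dBm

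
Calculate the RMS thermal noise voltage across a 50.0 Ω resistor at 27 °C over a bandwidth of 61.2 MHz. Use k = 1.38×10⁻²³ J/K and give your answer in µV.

7.12 µV

T = 27 °C + 273.15 = 300.15 K
V_n = √(4kTRB)
4kTRB = 4 × 1.38×10⁻²³ × 300.15 × 5.00×10¹ × 6.12×10⁷ = 5.07×10⁻¹¹ V²
V_n = √(5.07×10⁻¹¹) = 7.12×10⁻⁶ V = 7.12 µV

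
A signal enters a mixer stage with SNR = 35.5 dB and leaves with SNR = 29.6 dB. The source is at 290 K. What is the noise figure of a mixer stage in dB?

NF (dB) = SNR_in(dB) − SNR_out(dB) when the source is at T₀
NF = 35.5 − 29.6 = 5.9 dB

5.9 dB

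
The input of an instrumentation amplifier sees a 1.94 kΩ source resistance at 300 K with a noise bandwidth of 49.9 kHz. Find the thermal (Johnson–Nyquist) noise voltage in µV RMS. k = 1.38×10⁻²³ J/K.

1.27 µV

V_n = √(4kTRB)
4kTRB = 4 × 1.38×10⁻²³ × 300 × 1.94×10³ × 4.99×10⁴ = 1.60×10⁻¹² V²
V_n = √(1.60×10⁻¹²) = 1.27×10⁻⁶ V = 1.27 µV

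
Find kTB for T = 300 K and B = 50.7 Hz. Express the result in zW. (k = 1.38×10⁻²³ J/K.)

210 zW

P_n = kTB = 1.38×10⁻²³ × 300 × 5.07×10¹ = 2.10×10⁻¹⁹ W = 210 zW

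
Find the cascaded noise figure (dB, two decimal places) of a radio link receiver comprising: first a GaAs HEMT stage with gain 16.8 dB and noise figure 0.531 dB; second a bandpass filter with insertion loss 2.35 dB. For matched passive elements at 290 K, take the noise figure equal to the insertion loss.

Convert to linear (a loss of L dB is a gain of −L dB): F_i = 10^(NF_i/10), G_i = 10^(G_i,dB/10)
  Stage 1: F_1 = 10^(0.531/10) = 1.130, G_1 = 10^(16.8/10) = 47.86
  Stage 2: F_2 = 10^(2.35/10) = 1.718, G_2 = 10^(−2.35/10) = 0.5821
Friis cascade:
  F = 1.130 + (1.718 − 1)/47.86 = 1.145
NF = 10 log₁₀(1.145) = 0.59 dB

0.59 dB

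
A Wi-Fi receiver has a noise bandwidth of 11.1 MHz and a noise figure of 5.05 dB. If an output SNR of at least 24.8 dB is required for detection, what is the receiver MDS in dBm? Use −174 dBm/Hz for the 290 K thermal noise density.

Sensitivity = −174 + 10 log₁₀(B) + NF + SNR_min
= −174 + 70.45 + 5.05 + 24.8
= −73.70 dBm → −73.7 dBm

−73.7 dBm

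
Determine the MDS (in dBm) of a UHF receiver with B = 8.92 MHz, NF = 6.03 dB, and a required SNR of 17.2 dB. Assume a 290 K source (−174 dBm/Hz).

−81.3 dBm

Sensitivity = −174 + 10 log₁₀(B) + NF + SNR_min
= −174 + 69.5 + 6.03 + 17.2
= −81.27 dBm → −81.3 dBm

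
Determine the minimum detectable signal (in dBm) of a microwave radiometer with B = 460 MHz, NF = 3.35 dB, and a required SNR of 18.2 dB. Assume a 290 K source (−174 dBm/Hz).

Sensitivity = −174 + 10 log₁₀(B) + NF + SNR_min
= −174 + 86.63 + 3.35 + 18.2
= −65.82 dBm → −65.8 dBm

−65.8 dBm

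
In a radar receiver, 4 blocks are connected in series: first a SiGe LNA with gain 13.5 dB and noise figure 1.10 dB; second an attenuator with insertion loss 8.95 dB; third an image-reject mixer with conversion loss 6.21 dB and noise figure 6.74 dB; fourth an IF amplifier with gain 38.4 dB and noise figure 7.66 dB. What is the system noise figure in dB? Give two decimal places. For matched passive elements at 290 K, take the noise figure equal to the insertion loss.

Convert to linear (a loss of L dB is a gain of −L dB): F_i = 10^(NF_i/10), G_i = 10^(G_i,dB/10)
  Stage 1: F_1 = 10^(1.10/10) = 1.288, G_1 = 10^(13.5/10) = 22.39
  Stage 2: F_2 = 10^(8.95/10) = 7.852, G_2 = 10^(−8.95/10) = 0.1274
  Stage 3: F_3 = 10^(6.74/10) = 4.721, G_3 = 10^(−6.21/10) = 0.2393
  Stage 4: F_4 = 10^(7.66/10) = 5.834, G_4 = 10^(38.4/10) = 6918
Friis cascade:
  F = 1.288 + (7.852 − 1)/22.39 + (4.721 − 1)/2.851 + (5.834 − 1)/0.6823 = 9.984
NF = 10 log₁₀(9.984) = 9.99 dB

9.99 dB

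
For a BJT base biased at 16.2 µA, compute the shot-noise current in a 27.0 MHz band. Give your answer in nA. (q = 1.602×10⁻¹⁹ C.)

11.8 nA

I_n = √(2qI·B)
2qI·B = 2 × 1.602×10⁻¹⁹ × 1.62×10⁻⁵ × 2.70×10⁷ = 1.40×10⁻¹⁶ A²
I_n = √(1.40×10⁻¹⁶) = 1.18×10⁻⁸ A = 11.8 nA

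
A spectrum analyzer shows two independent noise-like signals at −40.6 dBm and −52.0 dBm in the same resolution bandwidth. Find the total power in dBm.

−40.3 dBm

Convert to linear, add, convert back:
P₁ = 8.71×10⁻⁸ W, P₂ = 6.31×10⁻⁹ W
P_tot = 9.34×10⁻⁸ W → 10 log₁₀(P_tot / 10⁻³) = −40.3 dBm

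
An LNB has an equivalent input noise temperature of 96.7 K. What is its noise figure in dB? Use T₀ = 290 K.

F = 1 + T_e/T₀ = 1 + 96.7/290 = 1.33345
NF = 10 log₁₀(1.33345) = 1.25 dB

1.25 dB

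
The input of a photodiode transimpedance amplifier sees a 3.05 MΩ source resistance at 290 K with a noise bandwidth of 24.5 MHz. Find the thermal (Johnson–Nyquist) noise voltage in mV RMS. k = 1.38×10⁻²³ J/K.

1.09 mV

V_n = √(4kTRB)
4kTRB = 4 × 1.38×10⁻²³ × 290 × 3.05×10⁶ × 2.45×10⁷ = 1.20×10⁻⁶ V²
V_n = √(1.20×10⁻⁶) = 1.09×10⁻³ V = 1.09 mV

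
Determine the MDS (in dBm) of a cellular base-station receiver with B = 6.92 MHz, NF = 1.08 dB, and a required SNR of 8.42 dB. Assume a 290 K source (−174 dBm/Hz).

Sensitivity = −174 + 10 log₁₀(B) + NF + SNR_min
= −174 + 68.4 + 1.08 + 8.42
= −96.10 dBm → −96.1 dBm

−96.1 dBm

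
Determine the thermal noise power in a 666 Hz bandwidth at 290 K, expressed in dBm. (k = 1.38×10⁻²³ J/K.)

P_n = kTB = 1.38×10⁻²³ × 290 × 6.66×10² = 2.67×10⁻¹⁸ W
In dBm: 10 log₁₀(2.67×10⁻¹⁸ / 10⁻³) = −145.7 dBm

−145.7 dBm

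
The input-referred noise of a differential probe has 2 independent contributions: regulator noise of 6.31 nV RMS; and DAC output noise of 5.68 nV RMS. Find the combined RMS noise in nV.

8.49 nV

Uncorrelated sources add in power (mean-square): V_tot = √(ΣV_i²)
V_tot = √[(6.31×10⁻⁹)² + (5.68×10⁻⁹)²] = 8.49×10⁻⁹ V = 8.49 nV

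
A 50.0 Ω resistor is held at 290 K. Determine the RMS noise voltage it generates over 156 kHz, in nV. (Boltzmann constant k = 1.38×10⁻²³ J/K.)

V_n = √(4kTRB)
4kTRB = 4 × 1.38×10⁻²³ × 290 × 5.00×10¹ × 1.56×10⁵ = 1.25×10⁻¹³ V²
V_n = √(1.25×10⁻¹³) = 3.53×10⁻⁷ V = 353 nV

353 nV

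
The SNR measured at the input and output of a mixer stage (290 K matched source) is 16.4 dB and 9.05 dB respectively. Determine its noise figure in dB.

NF (dB) = SNR_in(dB) − SNR_out(dB) when the source is at T₀
NF = 16.4 − 9.05 = 7.35 dB

7.35 dB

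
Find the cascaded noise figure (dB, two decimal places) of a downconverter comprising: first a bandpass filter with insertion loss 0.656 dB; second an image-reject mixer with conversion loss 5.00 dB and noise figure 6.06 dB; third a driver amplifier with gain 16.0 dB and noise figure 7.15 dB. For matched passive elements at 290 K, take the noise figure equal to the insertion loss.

13.03 dB

Convert to linear (a loss of L dB is a gain of −L dB): F_i = 10^(NF_i/10), G_i = 10^(G_i,dB/10)
  Stage 1: F_1 = 10^(0.656/10) = 1.163, G_1 = 10^(−0.656/10) = 0.8598
  Stage 2: F_2 = 10^(6.06/10) = 4.036, G_2 = 10^(−5.00/10) = 0.3162
  Stage 3: F_3 = 10^(7.15/10) = 5.188, G_3 = 10^(16.0/10) = 39.81
Friis cascade:
  F = 1.163 + (4.036 − 1)/0.8598 + (5.188 − 1)/0.2719 = 20.10
NF = 10 log₁₀(20.10) = 13.03 dB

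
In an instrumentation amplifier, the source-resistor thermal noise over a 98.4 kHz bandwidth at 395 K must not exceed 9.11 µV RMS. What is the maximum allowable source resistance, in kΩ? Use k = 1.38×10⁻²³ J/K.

38.7 kΩ

Johnson–Nyquist: V_n = √(4kTRB) ⇒ R = V_n² / (4kTB)
4kTB = 4 × 1.38×10⁻²³ × 395 × 9.84×10⁴ = 2.15×10⁻¹⁵
R = (9.11×10⁻⁶)² / 2.15×10⁻¹⁵ = 3.87×10⁴ Ω = 38.7 kΩ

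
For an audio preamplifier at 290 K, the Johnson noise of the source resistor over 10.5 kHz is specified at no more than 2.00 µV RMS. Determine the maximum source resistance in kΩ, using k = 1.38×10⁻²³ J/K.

Johnson–Nyquist: V_n = √(4kTRB) ⇒ R = V_n² / (4kTB)
4kTB = 4 × 1.38×10⁻²³ × 290 × 1.05×10⁴ = 1.68×10⁻¹⁶
R = (2.00×10⁻⁶)² / 1.68×10⁻¹⁶ = 2.38×10⁴ Ω = 23.8 kΩ

23.8 kΩ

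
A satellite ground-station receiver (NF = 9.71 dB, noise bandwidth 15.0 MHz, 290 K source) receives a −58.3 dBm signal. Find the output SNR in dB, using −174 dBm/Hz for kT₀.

Noise floor: N = −174 + 10 log₁₀(B) + NF
10 log₁₀(1.50×10⁷) = 71.76 dB
N = −174 + 71.76 + 9.71 = −92.53 dBm
SNR = P_sig − N = −58.3 − (−92.53) = 34.23 dB → 34.2 dB

34.2 dB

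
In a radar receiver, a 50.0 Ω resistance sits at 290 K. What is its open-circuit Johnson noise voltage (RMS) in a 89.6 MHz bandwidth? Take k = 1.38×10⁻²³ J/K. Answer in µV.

V_n = √(4kTRB)
4kTRB = 4 × 1.38×10⁻²³ × 290 × 5.00×10¹ × 8.96×10⁷ = 7.17×10⁻¹¹ V²
V_n = √(7.17×10⁻¹¹) = 8.47×10⁻⁶ V = 8.47 µV

8.47 µV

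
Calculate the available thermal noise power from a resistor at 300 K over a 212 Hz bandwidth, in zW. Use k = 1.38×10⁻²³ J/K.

P_n = kTB = 1.38×10⁻²³ × 300 × 2.12×10² = 8.78×10⁻¹⁹ W = 878 zW

878 zW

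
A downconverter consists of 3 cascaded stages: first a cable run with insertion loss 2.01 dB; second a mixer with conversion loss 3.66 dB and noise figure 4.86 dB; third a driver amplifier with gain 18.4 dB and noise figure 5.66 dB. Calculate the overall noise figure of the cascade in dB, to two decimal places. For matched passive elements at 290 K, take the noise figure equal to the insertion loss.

11.69 dB

Convert to linear (a loss of L dB is a gain of −L dB): F_i = 10^(NF_i/10), G_i = 10^(G_i,dB/10)
  Stage 1: F_1 = 10^(2.01/10) = 1.589, G_1 = 10^(−2.01/10) = 0.6295
  Stage 2: F_2 = 10^(4.86/10) = 3.062, G_2 = 10^(−3.66/10) = 0.4305
  Stage 3: F_3 = 10^(5.66/10) = 3.681, G_3 = 10^(18.4/10) = 69.18
Friis cascade:
  F = 1.589 + (3.062 − 1)/0.6295 + (3.681 − 1)/0.2710 = 14.76
NF = 10 log₁₀(14.76) = 11.69 dB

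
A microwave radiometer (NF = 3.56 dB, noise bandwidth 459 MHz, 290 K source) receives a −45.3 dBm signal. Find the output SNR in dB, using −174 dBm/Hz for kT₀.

38.5 dB

Noise floor: N = −174 + 10 log₁₀(B) + NF
10 log₁₀(4.59×10⁸) = 86.62 dB
N = −174 + 86.62 + 3.56 = −83.82 dBm
SNR = P_sig − N = −45.3 − (−83.82) = 38.52 dB → 38.5 dB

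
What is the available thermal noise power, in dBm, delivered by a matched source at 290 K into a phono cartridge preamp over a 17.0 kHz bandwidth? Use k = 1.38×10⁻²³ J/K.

P_n = kTB = 1.38×10⁻²³ × 290 × 1.70×10⁴ = 6.80×10⁻¹⁷ W
In dBm: 10 log₁₀(6.80×10⁻¹⁷ / 10⁻³) = −131.7 dBm

−131.7 dBm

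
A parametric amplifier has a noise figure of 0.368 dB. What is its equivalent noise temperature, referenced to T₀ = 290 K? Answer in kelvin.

F = 10^(0.368/10) = 1.08843
T_e = (F − 1)·T₀ = (1.08843 − 1) × 290 = 25.6 K

25.6 K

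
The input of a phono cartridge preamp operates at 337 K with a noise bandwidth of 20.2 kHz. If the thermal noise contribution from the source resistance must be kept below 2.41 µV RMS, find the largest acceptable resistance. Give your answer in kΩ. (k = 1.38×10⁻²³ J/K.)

Johnson–Nyquist: V_n = √(4kTRB) ⇒ R = V_n² / (4kTB)
4kTB = 4 × 1.38×10⁻²³ × 337 × 2.02×10⁴ = 3.76×10⁻¹⁶
R = (2.41×10⁻⁶)² / 3.76×10⁻¹⁶ = 1.55×10⁴ Ω = 15.5 kΩ

15.5 kΩ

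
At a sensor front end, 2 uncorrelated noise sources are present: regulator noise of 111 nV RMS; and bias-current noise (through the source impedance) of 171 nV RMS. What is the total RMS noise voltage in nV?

Uncorrelated sources add in power (mean-square): V_tot = √(ΣV_i²)
V_tot = √[(1.11×10⁻⁷)² + (1.71×10⁻⁷)²] = 2.04×10⁻⁷ V = 204 nV

204 nV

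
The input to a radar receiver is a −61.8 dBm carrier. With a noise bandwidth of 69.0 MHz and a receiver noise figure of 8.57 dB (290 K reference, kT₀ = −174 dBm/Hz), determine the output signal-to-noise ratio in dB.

Noise floor: N = −174 + 10 log₁₀(B) + NF
10 log₁₀(6.90×10⁷) = 78.39 dB
N = −174 + 78.39 + 8.57 = −87.04 dBm
SNR = P_sig − N = −61.8 − (−87.04) = 25.24 dB → 25.2 dB

25.2 dB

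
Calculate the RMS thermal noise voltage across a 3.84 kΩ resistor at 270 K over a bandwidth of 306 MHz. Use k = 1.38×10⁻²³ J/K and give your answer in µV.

132 µV

V_n = √(4kTRB)
4kTRB = 4 × 1.38×10⁻²³ × 270 × 3.84×10³ × 3.06×10⁸ = 1.75×10⁻⁸ V²
V_n = √(1.75×10⁻⁸) = 1.32×10⁻⁴ V = 132 µV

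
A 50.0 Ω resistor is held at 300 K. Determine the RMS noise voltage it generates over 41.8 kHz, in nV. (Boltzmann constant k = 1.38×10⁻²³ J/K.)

186 nV

V_n = √(4kTRB)
4kTRB = 4 × 1.38×10⁻²³ × 300 × 5.00×10¹ × 4.18×10⁴ = 3.46×10⁻¹⁴ V²
V_n = √(3.46×10⁻¹⁴) = 1.86×10⁻⁷ V = 186 nV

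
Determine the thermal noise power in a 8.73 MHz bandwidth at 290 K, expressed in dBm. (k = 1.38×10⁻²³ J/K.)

−104.6 dBm

P_n = kTB = 1.38×10⁻²³ × 290 × 8.73×10⁶ = 3.49×10⁻¹⁴ W
In dBm: 10 log₁₀(3.49×10⁻¹⁴ / 10⁻³) = −104.6 dBm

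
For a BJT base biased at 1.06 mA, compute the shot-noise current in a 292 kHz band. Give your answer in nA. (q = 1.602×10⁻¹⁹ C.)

9.96 nA

I_n = √(2qI·B)
2qI·B = 2 × 1.602×10⁻¹⁹ × 1.06×10⁻³ × 2.92×10⁵ = 9.92×10⁻¹⁷ A²
I_n = √(9.92×10⁻¹⁷) = 9.96×10⁻⁹ A = 9.96 nA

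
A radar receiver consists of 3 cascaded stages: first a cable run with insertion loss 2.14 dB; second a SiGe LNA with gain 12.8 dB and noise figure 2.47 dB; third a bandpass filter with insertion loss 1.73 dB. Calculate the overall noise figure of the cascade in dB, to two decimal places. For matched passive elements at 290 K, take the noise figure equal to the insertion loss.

4.67 dB

Convert to linear (a loss of L dB is a gain of −L dB): F_i = 10^(NF_i/10), G_i = 10^(G_i,dB/10)
  Stage 1: F_1 = 10^(2.14/10) = 1.637, G_1 = 10^(−2.14/10) = 0.6109
  Stage 2: F_2 = 10^(2.47/10) = 1.766, G_2 = 10^(12.8/10) = 19.05
  Stage 3: F_3 = 10^(1.73/10) = 1.489, G_3 = 10^(−1.73/10) = 0.6714
Friis cascade:
  F = 1.637 + (1.766 − 1)/0.6109 + (1.489 − 1)/11.64 = 2.933
NF = 10 log₁₀(2.933) = 4.67 dB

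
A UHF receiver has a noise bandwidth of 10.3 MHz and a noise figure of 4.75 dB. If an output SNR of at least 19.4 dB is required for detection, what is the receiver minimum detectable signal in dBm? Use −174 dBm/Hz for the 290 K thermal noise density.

Sensitivity = −174 + 10 log₁₀(B) + NF + SNR_min
= −174 + 70.13 + 4.75 + 19.4
= −79.72 dBm → −79.7 dBm

−79.7 dBm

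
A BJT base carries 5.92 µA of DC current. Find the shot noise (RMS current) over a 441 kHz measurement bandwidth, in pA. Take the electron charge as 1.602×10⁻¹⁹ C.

915 pA

I_n = √(2qI·B)
2qI·B = 2 × 1.602×10⁻¹⁹ × 5.92×10⁻⁶ × 4.41×10⁵ = 8.36×10⁻¹⁹ A²
I_n = √(8.36×10⁻¹⁹) = 9.15×10⁻¹⁰ A = 915 pA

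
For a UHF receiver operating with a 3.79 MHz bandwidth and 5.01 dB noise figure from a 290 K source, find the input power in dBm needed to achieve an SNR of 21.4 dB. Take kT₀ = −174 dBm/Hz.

−81.8 dBm

Sensitivity = −174 + 10 log₁₀(B) + NF + SNR_min
= −174 + 65.79 + 5.01 + 21.4
= −81.80 dBm → −81.8 dBm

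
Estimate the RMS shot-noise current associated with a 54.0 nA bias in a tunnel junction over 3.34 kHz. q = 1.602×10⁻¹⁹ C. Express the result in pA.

I_n = √(2qI·B)
2qI·B = 2 × 1.602×10⁻¹⁹ × 5.40×10⁻⁸ × 3.34×10³ = 5.78×10⁻²³ A²
I_n = √(5.78×10⁻²³) = 7.60×10⁻¹² A = 7.60 pA

7.60 pA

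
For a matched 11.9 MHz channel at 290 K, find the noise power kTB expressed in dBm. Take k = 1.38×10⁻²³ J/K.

P_n = kTB = 1.38×10⁻²³ × 290 × 1.19×10⁷ = 4.76×10⁻¹⁴ W
In dBm: 10 log₁₀(4.76×10⁻¹⁴ / 10⁻³) = −103.2 dBm

−103.2 dBm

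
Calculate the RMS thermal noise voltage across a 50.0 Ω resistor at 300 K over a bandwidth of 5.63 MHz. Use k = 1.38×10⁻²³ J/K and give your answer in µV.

V_n = √(4kTRB)
4kTRB = 4 × 1.38×10⁻²³ × 300 × 5.00×10¹ × 5.63×10⁶ = 4.66×10⁻¹² V²
V_n = √(4.66×10⁻¹²) = 2.16×10⁻⁶ V = 2.16 µV

2.16 µV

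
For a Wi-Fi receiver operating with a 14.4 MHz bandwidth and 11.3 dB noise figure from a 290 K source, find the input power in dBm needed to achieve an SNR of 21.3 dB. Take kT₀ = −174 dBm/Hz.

Sensitivity = −174 + 10 log₁₀(B) + NF + SNR_min
= −174 + 71.58 + 11.3 + 21.3
= −69.82 dBm → −69.8 dBm

−69.8 dBm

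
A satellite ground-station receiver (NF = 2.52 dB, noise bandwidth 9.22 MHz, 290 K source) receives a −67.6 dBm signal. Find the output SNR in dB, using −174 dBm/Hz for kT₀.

34.2 dB

Noise floor: N = −174 + 10 log₁₀(B) + NF
10 log₁₀(9.22×10⁶) = 69.65 dB
N = −174 + 69.65 + 2.52 = −101.83 dBm
SNR = P_sig − N = −67.6 − (−101.83) = 34.23 dB → 34.2 dB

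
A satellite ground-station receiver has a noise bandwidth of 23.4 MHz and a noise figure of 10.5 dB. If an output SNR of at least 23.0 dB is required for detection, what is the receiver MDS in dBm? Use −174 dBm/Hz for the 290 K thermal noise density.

Sensitivity = −174 + 10 log₁₀(B) + NF + SNR_min
= −174 + 73.69 + 10.5 + 23.0
= −66.81 dBm → −66.8 dBm

−66.8 dBm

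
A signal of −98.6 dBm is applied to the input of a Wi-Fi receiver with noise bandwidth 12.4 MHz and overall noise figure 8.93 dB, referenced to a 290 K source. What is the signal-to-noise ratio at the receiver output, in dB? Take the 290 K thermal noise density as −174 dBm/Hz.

Noise floor: N = −174 + 10 log₁₀(B) + NF
10 log₁₀(1.24×10⁷) = 70.93 dB
N = −174 + 70.93 + 8.93 = −94.14 dBm
SNR = P_sig − N = −98.6 − (−94.14) = −4.46 dB → −4.5 dB

−4.5 dB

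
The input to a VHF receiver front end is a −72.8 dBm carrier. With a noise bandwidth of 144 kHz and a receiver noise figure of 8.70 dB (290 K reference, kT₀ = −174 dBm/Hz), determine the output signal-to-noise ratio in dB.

Noise floor: N = −174 + 10 log₁₀(B) + NF
10 log₁₀(1.44×10⁵) = 51.58 dB
N = −174 + 51.58 + 8.70 = −113.72 dBm
SNR = P_sig − N = −72.8 − (−113.72) = 40.92 dB → 40.9 dB

40.9 dB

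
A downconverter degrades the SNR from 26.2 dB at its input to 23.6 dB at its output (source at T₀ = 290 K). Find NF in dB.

2.6 dB

NF (dB) = SNR_in(dB) − SNR_out(dB) when the source is at T₀
NF = 26.2 − 23.6 = 2.6 dB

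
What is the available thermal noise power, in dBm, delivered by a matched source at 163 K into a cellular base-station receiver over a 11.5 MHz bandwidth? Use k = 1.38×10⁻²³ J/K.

P_n = kTB = 1.38×10⁻²³ × 163 × 1.15×10⁷ = 2.59×10⁻¹⁴ W
In dBm: 10 log₁₀(2.59×10⁻¹⁴ / 10⁻³) = −105.9 dBm

−105.9 dBm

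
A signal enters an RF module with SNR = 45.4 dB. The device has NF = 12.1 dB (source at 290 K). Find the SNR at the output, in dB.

33.3 dB

By definition F = SNR_in/SNR_out, so in dB: SNR_out = SNR_in − NF
SNR_out = 45.4 − 12.1 = 33.3 dB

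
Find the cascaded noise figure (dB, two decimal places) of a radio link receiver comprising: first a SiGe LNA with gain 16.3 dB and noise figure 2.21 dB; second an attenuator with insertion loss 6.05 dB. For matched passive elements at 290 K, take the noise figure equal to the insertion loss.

Convert to linear (a loss of L dB is a gain of −L dB): F_i = 10^(NF_i/10), G_i = 10^(G_i,dB/10)
  Stage 1: F_1 = 10^(2.21/10) = 1.663, G_1 = 10^(16.3/10) = 42.66
  Stage 2: F_2 = 10^(6.05/10) = 4.027, G_2 = 10^(−6.05/10) = 0.2483
Friis cascade:
  F = 1.663 + (4.027 − 1)/42.66 = 1.734
NF = 10 log₁₀(1.734) = 2.39 dB

2.39 dB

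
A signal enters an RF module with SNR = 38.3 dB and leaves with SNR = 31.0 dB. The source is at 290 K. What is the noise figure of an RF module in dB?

7.3 dB

NF (dB) = SNR_in(dB) − SNR_out(dB) when the source is at T₀
NF = 38.3 − 31.0 = 7.3 dB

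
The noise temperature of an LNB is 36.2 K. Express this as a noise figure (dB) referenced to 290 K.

F = 1 + T_e/T₀ = 1 + 36.2/290 = 1.12483
NF = 10 log₁₀(1.12483) = 0.511 dB

0.511 dB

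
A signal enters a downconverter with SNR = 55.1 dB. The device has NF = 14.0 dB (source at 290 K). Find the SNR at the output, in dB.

41.1 dB

By definition F = SNR_in/SNR_out, so in dB: SNR_out = SNR_in − NF
SNR_out = 55.1 − 14.0 = 41.1 dB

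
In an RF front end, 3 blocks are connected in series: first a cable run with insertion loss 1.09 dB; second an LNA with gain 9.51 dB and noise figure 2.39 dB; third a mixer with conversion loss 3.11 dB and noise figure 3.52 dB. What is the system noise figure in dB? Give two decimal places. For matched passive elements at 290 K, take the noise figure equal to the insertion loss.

Convert to linear (a loss of L dB is a gain of −L dB): F_i = 10^(NF_i/10), G_i = 10^(G_i,dB/10)
  Stage 1: F_1 = 10^(1.09/10) = 1.285, G_1 = 10^(−1.09/10) = 0.7780
  Stage 2: F_2 = 10^(2.39/10) = 1.734, G_2 = 10^(9.51/10) = 8.933
  Stage 3: F_3 = 10^(3.52/10) = 2.249, G_3 = 10^(−3.11/10) = 0.4887
Friis cascade:
  F = 1.285 + (1.734 − 1)/0.7780 + (2.249 − 1)/6.950 = 2.408
NF = 10 log₁₀(2.408) = 3.82 dB

3.82 dB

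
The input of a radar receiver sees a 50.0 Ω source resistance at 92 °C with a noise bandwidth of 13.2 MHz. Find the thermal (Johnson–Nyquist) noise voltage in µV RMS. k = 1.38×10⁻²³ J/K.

T = 92 °C + 273.15 = 365.15 K
V_n = √(4kTRB)
4kTRB = 4 × 1.38×10⁻²³ × 365.15 × 5.00×10¹ × 1.32×10⁷ = 1.33×10⁻¹¹ V²
V_n = √(1.33×10⁻¹¹) = 3.65×10⁻⁶ V = 3.65 µV

3.65 µV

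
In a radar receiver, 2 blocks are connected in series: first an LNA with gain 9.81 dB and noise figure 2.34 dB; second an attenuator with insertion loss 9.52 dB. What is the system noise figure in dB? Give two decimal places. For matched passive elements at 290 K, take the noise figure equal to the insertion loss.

Convert to linear (a loss of L dB is a gain of −L dB): F_i = 10^(NF_i/10), G_i = 10^(G_i,dB/10)
  Stage 1: F_1 = 10^(2.34/10) = 1.714, G_1 = 10^(9.81/10) = 9.572
  Stage 2: F_2 = 10^(9.52/10) = 8.954, G_2 = 10^(−9.52/10) = 0.1117
Friis cascade:
  F = 1.714 + (8.954 − 1)/9.572 = 2.545
NF = 10 log₁₀(2.545) = 4.06 dB

4.06 dB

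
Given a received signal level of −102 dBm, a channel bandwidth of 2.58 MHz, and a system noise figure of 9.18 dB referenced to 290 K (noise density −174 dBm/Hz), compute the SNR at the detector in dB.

−1.3 dB

Noise floor: N = −174 + 10 log₁₀(B) + NF
10 log₁₀(2.58×10⁶) = 64.12 dB
N = −174 + 64.12 + 9.18 = −100.70 dBm
SNR = P_sig − N = −102 − (−100.70) = −1.30 dB → −1.3 dB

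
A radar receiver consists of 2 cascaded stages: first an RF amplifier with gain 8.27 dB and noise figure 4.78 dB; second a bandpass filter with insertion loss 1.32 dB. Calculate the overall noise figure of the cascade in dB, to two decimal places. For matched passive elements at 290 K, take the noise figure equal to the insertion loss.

Convert to linear (a loss of L dB is a gain of −L dB): F_i = 10^(NF_i/10), G_i = 10^(G_i,dB/10)
  Stage 1: F_1 = 10^(4.78/10) = 3.006, G_1 = 10^(8.27/10) = 6.714
  Stage 2: F_2 = 10^(1.32/10) = 1.355, G_2 = 10^(−1.32/10) = 0.7379
Friis cascade:
  F = 3.006 + (1.355 − 1)/6.714 = 3.059
NF = 10 log₁₀(3.059) = 4.86 dB

4.86 dB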